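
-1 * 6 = -6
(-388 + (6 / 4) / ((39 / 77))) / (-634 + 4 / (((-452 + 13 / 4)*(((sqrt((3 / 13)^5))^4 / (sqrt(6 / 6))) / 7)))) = 1061095472505 / 403191116134508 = 0.00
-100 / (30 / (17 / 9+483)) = -43640 / 27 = -1616.30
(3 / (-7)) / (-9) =1 / 21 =0.05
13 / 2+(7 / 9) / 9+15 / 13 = 16301 / 2106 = 7.74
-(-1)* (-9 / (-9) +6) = 7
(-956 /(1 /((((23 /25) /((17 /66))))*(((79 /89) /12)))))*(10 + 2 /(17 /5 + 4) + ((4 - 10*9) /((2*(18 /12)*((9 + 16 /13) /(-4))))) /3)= -5926442746664 /1675231425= -3537.69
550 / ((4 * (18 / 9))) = 275 / 4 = 68.75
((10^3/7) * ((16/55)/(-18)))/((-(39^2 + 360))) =1600/1303533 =0.00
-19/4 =-4.75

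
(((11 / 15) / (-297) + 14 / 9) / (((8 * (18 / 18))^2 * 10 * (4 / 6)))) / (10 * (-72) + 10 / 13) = -481 / 95040000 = -0.00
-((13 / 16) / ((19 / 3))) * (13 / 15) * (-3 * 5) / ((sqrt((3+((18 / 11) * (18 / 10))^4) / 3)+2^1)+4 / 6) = -13918100625 / 59392412854+13803075 * sqrt(238733137) / 475139302832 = 0.21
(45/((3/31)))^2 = 216225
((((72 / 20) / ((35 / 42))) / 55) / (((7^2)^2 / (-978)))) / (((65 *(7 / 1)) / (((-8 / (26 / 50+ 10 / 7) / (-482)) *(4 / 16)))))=-105624 / 705406777075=-0.00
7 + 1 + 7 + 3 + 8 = 26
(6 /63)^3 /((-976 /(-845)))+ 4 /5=4523593 /5649210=0.80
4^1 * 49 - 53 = 143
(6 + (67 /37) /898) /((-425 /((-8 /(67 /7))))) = 0.01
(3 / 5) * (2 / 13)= 6 / 65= 0.09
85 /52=1.63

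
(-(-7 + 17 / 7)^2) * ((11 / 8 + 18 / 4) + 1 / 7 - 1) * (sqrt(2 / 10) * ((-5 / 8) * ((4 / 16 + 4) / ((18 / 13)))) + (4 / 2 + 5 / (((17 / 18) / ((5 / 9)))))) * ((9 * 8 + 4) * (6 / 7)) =-196816896 / 5831 + 18878704 * sqrt(5) / 7203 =-27892.92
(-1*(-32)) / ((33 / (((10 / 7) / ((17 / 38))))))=12160 / 3927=3.10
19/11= 1.73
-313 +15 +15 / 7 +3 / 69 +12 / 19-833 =-3451109 / 3059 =-1128.18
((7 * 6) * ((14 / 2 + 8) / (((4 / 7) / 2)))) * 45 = 99225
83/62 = 1.34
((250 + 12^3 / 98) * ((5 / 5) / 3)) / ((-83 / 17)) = -2686 / 147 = -18.27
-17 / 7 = -2.43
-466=-466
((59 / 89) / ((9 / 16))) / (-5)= -944 / 4005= -0.24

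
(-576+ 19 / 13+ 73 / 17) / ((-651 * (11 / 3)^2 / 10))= 3780720 / 5802797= 0.65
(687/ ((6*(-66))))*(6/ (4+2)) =-229/ 132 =-1.73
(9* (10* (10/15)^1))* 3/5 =36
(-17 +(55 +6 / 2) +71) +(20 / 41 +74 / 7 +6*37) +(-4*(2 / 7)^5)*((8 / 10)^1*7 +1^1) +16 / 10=1194218672 / 3445435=346.61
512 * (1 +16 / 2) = 4608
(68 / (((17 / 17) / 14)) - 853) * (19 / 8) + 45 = 2241 / 8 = 280.12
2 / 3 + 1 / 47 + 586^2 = 48418933 / 141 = 343396.69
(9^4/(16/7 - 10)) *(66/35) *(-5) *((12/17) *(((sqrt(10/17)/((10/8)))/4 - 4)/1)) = -384912/17 + 96228 *sqrt(170)/1445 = -21773.61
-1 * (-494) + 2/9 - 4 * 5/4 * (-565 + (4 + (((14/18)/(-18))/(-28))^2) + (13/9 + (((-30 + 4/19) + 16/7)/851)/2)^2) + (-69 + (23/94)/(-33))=8954901763648828811143/2781012602571077952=3220.01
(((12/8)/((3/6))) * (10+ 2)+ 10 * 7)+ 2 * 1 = 108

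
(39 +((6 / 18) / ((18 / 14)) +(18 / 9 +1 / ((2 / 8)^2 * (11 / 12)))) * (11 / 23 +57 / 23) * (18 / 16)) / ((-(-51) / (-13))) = -2063581 / 77418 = -26.66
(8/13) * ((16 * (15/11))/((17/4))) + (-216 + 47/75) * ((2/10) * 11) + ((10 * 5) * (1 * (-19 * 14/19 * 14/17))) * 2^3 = -4633267373/911625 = -5082.43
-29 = -29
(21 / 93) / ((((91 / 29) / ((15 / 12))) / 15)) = 2175 / 1612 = 1.35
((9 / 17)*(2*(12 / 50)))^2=11664 / 180625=0.06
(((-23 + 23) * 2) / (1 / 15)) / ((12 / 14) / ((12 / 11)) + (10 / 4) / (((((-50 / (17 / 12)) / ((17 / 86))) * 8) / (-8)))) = 0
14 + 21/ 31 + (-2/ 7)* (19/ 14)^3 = 4157191/ 297724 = 13.96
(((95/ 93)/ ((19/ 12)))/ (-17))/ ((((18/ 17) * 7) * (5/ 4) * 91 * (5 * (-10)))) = 0.00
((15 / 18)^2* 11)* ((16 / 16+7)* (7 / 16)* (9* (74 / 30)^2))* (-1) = -105413 / 72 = -1464.07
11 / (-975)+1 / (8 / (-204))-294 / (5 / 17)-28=-2053567 / 1950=-1053.11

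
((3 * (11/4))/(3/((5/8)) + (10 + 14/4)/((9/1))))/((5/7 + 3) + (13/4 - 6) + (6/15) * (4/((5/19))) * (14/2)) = 2750/91401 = 0.03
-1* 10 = -10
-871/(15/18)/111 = -1742/185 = -9.42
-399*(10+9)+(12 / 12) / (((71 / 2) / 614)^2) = -36707837 / 5041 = -7281.86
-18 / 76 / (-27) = 1 / 114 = 0.01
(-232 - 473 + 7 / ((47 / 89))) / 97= -32512 / 4559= -7.13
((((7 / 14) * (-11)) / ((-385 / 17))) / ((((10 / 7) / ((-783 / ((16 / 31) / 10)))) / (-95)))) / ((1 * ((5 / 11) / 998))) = 43034742531 / 80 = 537934281.64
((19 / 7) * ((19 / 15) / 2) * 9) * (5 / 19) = 57 / 14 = 4.07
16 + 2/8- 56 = -159/4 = -39.75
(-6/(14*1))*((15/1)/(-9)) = 5/7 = 0.71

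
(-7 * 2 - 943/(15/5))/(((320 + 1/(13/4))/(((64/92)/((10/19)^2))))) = -2.57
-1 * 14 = -14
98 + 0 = 98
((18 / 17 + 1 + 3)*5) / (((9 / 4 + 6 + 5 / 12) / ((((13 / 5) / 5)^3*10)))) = 43602 / 10625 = 4.10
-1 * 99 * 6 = -594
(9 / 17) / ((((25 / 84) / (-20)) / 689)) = -2083536 / 85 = -24512.19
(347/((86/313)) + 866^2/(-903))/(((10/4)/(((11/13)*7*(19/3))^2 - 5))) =1665515930116/6867315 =242527.96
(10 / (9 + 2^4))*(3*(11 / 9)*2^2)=5.87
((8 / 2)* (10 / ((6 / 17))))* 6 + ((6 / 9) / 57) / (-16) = 930239 / 1368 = 680.00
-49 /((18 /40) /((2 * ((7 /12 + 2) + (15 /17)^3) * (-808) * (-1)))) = -76334563760 /132651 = -575454.11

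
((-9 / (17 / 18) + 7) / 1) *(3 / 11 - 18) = 8385 / 187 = 44.84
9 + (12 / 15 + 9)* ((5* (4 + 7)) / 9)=68.89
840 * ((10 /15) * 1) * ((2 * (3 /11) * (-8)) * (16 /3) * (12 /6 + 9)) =-143360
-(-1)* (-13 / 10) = -13 / 10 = -1.30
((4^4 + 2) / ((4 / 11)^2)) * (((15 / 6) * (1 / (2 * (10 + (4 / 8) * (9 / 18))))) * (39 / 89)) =3043755 / 29192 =104.27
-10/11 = -0.91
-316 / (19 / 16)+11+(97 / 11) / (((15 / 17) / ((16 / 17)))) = -770267 / 3135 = -245.70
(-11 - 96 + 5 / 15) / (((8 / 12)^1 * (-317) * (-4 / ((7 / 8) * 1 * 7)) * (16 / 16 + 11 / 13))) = -3185 / 7608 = -0.42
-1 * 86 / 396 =-43 / 198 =-0.22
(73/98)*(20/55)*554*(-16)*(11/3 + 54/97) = -1590502976/156849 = -10140.35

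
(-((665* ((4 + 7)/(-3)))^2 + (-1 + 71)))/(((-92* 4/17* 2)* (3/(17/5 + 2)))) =181933507/736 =247192.26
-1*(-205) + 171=376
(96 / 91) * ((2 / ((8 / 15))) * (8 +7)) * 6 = 32400 / 91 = 356.04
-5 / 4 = -1.25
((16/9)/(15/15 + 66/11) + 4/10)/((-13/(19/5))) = -3914/20475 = -0.19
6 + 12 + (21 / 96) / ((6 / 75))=1327 / 64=20.73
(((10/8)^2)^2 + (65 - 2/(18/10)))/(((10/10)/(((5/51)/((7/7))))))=764125/117504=6.50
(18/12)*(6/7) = 9/7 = 1.29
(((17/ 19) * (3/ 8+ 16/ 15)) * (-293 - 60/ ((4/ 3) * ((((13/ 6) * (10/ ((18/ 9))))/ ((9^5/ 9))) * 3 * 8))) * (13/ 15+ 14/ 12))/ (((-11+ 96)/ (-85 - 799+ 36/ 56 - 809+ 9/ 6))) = 74534.02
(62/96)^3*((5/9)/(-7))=-148955/6967296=-0.02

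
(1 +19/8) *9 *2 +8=275/4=68.75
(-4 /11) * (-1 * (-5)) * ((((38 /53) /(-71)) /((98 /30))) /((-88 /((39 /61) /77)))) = -55575 /104793954419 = -0.00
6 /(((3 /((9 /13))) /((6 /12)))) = 9 /13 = 0.69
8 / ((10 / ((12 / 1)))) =48 / 5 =9.60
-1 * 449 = -449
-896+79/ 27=-893.07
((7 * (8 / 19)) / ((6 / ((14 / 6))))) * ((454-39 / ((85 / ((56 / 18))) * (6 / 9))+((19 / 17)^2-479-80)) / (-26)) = 14995372 / 3212235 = 4.67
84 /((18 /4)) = 56 /3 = 18.67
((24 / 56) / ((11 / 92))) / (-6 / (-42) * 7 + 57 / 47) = 3243 / 2002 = 1.62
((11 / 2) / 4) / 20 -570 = -91189 / 160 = -569.93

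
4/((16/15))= 15/4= 3.75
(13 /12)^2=169 /144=1.17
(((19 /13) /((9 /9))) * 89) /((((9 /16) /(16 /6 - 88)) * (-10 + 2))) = 865792 /351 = 2466.64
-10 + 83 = 73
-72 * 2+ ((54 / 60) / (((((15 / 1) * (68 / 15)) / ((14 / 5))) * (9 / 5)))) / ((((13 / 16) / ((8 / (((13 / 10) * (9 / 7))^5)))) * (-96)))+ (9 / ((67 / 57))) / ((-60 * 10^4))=-28048565463399065114161 / 194781468387659400000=-144.00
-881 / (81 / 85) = -74885 / 81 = -924.51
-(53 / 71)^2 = -2809 / 5041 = -0.56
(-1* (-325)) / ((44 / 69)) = 22425 / 44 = 509.66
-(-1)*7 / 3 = 7 / 3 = 2.33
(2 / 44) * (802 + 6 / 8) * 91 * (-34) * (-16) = 19869668 / 11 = 1806333.45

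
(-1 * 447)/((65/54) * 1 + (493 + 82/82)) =-24138/26741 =-0.90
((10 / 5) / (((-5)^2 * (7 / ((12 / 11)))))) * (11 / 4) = 6 / 175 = 0.03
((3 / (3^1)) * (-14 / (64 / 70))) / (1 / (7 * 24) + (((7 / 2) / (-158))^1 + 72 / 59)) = -23980845 / 1885798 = -12.72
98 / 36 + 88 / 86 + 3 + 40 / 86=5581 / 774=7.21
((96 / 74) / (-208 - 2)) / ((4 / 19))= -38 / 1295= -0.03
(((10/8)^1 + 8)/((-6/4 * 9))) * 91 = -3367/54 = -62.35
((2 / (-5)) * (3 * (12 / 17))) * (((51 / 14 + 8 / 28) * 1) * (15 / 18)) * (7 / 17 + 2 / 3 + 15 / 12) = -26125 / 4046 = -6.46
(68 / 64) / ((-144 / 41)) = -697 / 2304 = -0.30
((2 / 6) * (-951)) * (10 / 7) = -3170 / 7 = -452.86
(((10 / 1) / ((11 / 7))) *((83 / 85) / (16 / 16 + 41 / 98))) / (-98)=-1162 / 25993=-0.04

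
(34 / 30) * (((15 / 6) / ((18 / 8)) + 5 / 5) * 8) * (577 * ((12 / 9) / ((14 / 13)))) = 38765168 / 2835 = 13673.78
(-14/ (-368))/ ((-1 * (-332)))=7/ 61088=0.00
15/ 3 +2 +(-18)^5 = -1889561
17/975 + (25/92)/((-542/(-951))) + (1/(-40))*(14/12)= 15073537/32411600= 0.47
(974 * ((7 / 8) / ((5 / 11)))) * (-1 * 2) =-37499 / 10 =-3749.90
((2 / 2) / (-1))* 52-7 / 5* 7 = -309 / 5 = -61.80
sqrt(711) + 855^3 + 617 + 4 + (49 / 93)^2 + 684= 3 *sqrt(79) + 5405864406721 / 8649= 625027706.94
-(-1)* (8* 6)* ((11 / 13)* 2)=1056 / 13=81.23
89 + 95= 184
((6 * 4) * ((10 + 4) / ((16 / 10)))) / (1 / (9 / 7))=270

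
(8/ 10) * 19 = 76/ 5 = 15.20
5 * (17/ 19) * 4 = 340/ 19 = 17.89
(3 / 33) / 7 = 1 / 77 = 0.01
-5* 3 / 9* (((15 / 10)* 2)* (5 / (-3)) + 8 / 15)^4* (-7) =141057847 / 30375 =4643.88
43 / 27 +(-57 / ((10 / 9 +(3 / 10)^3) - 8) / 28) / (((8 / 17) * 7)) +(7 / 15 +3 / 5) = 4492636423 / 1634090220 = 2.75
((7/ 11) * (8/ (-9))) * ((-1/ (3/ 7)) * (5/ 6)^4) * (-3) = -30625/ 16038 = -1.91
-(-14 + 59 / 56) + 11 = 23.95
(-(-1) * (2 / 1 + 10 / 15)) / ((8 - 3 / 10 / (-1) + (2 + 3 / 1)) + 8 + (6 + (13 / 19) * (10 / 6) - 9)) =1520 / 11081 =0.14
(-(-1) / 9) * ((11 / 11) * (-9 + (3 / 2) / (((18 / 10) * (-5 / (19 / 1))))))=-73 / 54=-1.35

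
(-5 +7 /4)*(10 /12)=-2.71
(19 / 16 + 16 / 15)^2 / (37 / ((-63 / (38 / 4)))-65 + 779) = 2048767 / 285635200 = 0.01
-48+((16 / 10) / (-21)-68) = -12188 / 105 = -116.08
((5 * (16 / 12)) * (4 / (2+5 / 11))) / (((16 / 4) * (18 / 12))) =440 / 243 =1.81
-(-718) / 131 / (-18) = -359 / 1179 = -0.30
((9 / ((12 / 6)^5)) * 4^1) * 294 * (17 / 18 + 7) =21021 / 8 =2627.62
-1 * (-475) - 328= 147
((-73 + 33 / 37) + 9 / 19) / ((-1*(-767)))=-50359 / 539201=-0.09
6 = 6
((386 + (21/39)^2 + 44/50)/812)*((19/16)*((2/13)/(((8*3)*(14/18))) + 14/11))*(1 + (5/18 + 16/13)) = 93573472558441/51429541363200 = 1.82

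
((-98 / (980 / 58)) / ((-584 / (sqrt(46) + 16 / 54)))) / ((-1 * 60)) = -29 * sqrt(46) / 175200 - 29 / 591300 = -0.00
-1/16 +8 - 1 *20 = -193/16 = -12.06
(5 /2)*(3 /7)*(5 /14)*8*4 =600 /49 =12.24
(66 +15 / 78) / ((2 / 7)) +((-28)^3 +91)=-1124725 / 52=-21629.33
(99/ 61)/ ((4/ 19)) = 1881/ 244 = 7.71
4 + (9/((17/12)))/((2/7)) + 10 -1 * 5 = 531/17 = 31.24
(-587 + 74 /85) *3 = -149463 /85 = -1758.39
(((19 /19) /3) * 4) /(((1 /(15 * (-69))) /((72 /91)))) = -99360 /91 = -1091.87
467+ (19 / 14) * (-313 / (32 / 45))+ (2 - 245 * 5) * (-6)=3229025 / 448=7207.65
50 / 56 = 25 / 28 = 0.89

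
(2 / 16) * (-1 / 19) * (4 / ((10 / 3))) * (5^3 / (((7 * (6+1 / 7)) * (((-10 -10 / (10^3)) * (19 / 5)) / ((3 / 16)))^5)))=556182861328125 / 8327610357283535738420768768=0.00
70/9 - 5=2.78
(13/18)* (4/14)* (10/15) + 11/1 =2105/189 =11.14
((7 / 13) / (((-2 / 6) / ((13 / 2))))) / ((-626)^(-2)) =-4114698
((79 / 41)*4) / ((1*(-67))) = -316 / 2747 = -0.12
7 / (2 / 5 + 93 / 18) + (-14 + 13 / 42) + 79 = 66.57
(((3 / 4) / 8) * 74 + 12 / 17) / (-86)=-2079 / 23392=-0.09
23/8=2.88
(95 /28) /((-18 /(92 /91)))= -0.19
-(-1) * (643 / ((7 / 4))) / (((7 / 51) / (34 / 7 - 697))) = -635528340 / 343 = -1852852.30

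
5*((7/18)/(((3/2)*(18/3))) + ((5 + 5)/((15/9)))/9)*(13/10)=1495/324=4.61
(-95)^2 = 9025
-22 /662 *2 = -22 /331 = -0.07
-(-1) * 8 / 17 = 8 / 17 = 0.47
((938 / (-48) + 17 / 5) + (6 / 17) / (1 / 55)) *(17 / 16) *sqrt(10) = 6671 *sqrt(10) / 1920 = 10.99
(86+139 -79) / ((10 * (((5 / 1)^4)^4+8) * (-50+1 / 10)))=-146 / 76141357425867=-0.00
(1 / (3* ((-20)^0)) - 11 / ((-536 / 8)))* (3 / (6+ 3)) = 100 / 603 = 0.17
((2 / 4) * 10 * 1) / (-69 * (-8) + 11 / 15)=0.01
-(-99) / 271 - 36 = -9657 / 271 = -35.63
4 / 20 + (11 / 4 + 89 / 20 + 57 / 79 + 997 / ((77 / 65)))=25844991 / 30415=849.74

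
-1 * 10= -10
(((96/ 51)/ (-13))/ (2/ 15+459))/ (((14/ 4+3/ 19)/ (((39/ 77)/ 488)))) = -6840/ 76438888757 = -0.00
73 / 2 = 36.50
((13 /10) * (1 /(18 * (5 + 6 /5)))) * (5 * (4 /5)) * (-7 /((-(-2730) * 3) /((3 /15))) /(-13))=1 /1632150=0.00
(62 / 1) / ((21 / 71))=209.62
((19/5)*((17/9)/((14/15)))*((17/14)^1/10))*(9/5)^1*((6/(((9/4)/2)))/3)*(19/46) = 104329/84525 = 1.23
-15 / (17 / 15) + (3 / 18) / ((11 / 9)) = -4899 / 374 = -13.10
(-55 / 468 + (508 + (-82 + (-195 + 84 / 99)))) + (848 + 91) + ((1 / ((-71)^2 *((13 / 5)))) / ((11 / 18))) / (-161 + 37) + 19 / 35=1171.27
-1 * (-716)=716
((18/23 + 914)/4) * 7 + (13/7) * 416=382124/161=2373.44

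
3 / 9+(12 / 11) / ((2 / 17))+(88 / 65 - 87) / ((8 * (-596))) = 98428351 / 10227360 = 9.62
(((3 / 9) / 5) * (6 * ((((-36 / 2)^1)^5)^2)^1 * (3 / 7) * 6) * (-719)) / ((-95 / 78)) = 7208601948126978048 / 3325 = 2168000585902850.54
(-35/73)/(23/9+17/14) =-882/6935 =-0.13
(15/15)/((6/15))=5/2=2.50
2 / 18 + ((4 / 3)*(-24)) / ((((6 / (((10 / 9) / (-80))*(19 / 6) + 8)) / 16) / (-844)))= 46413257 / 81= 573003.17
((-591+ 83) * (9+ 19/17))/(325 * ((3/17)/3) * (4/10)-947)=87376/15969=5.47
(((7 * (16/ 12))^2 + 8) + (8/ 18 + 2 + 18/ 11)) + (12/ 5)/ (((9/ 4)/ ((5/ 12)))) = 1096/ 11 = 99.64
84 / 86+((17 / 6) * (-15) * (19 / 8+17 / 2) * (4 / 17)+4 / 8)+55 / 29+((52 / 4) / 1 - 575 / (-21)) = -6808175 / 104748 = -65.00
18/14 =9/7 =1.29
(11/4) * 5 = 55/4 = 13.75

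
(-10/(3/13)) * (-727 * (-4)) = -378040/3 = -126013.33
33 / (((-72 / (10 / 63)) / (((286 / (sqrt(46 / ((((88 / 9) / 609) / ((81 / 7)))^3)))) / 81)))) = -692120 * sqrt(22011) / 52457121631089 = -0.00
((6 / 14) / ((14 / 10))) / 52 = 15 / 2548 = 0.01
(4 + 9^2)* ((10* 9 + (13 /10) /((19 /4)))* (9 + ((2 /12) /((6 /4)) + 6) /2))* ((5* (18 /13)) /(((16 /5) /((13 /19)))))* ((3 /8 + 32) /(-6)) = -1600380425 /2166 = -738864.46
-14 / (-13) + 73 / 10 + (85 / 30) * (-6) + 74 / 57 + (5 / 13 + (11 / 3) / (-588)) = -15133123 / 2178540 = -6.95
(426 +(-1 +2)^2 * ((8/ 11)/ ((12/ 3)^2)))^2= 87853129/ 484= 181514.73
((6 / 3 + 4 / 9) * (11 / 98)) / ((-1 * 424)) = -121 / 186984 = -0.00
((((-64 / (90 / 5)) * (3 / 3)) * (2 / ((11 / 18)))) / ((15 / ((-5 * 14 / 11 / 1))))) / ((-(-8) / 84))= 6272 / 121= 51.83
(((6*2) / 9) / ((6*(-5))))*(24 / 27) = -16 / 405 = -0.04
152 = 152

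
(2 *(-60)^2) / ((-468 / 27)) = -5400 / 13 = -415.38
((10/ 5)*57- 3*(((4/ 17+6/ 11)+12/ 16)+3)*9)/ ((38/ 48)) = -10.52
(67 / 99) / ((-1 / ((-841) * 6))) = 112694 / 33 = 3414.97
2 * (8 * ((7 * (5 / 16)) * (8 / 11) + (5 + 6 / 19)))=23096 / 209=110.51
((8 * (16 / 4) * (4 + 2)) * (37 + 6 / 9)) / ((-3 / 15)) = -36160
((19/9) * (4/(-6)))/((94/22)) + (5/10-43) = -108701/2538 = -42.83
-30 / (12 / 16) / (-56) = 5 / 7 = 0.71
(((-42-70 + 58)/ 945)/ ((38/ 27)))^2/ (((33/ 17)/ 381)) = 1573911/ 4864475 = 0.32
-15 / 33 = -5 / 11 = -0.45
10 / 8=5 / 4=1.25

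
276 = 276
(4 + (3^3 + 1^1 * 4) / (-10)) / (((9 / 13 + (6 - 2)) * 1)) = 117 / 610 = 0.19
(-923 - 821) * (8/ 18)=-6976/ 9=-775.11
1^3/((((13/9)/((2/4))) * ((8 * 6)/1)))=3/416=0.01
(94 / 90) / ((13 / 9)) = 47 / 65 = 0.72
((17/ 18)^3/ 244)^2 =24137569/ 2024951768064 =0.00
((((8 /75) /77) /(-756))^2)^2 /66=8 /46834847540466239731640625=0.00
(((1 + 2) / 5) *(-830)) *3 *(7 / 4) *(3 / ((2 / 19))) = -298053 / 4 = -74513.25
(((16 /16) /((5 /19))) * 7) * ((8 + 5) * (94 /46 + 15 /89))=7828912 /10235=764.92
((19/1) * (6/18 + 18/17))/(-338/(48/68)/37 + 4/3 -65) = -99826/289119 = -0.35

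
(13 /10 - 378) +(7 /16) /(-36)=-1084931 /2880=-376.71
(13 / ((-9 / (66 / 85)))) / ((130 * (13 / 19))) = -209 / 16575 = -0.01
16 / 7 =2.29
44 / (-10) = -22 / 5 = -4.40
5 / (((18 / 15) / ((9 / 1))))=75 / 2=37.50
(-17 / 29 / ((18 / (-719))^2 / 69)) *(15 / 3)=-1010658755 / 3132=-322687.98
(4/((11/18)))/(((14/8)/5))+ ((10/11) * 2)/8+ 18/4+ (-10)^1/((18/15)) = 317/21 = 15.10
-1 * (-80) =80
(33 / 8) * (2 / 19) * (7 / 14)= 33 / 152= 0.22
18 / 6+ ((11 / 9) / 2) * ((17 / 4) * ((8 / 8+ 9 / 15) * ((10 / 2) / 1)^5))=116902 / 9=12989.11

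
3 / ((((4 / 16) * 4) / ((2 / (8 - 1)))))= 6 / 7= 0.86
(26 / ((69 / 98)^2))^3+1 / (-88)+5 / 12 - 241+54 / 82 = 56081569356700045849 / 389368732396248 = 144032.03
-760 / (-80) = 19 / 2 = 9.50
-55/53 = -1.04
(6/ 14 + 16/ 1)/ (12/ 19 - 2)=-2185/ 182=-12.01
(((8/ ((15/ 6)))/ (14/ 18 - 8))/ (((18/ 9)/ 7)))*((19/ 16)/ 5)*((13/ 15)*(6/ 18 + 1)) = -266/ 625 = -0.43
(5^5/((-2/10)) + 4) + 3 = -15618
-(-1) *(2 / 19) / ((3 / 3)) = 2 / 19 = 0.11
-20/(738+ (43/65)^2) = -0.03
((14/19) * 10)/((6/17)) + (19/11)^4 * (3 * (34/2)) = 396265937/834537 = 474.83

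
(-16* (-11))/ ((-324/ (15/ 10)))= -22/ 27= -0.81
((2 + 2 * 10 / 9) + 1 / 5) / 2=199 / 90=2.21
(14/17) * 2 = 28/17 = 1.65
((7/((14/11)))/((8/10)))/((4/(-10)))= -275/16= -17.19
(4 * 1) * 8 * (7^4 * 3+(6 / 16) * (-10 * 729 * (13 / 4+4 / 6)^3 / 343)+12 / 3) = 590783941 / 2744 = 215300.27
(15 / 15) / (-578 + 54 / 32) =-16 / 9221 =-0.00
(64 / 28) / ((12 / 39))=52 / 7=7.43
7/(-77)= -1/11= -0.09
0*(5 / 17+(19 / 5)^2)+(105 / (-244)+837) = 204123 / 244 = 836.57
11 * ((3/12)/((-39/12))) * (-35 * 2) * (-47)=-36190/13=-2783.85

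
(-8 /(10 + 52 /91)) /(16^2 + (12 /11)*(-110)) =-7 /1258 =-0.01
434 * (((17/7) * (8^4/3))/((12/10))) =10792960/9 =1199217.78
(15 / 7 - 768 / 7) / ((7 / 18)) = -13554 / 49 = -276.61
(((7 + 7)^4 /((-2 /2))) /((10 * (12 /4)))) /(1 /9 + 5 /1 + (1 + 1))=-7203 /40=-180.08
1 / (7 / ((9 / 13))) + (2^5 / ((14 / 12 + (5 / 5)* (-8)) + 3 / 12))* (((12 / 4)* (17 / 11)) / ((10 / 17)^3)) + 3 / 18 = -110.46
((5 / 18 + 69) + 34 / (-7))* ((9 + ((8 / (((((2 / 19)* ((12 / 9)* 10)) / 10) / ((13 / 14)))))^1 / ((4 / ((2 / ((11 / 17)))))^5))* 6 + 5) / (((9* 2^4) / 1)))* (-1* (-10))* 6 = 148597839737495 / 54546041088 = 2724.26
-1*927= -927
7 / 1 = 7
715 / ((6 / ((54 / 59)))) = 6435 / 59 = 109.07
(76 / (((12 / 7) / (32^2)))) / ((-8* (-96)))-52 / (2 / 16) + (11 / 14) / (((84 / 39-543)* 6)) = -632340445 / 1771812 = -356.89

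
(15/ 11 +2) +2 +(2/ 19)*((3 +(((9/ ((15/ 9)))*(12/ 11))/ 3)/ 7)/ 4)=79733/ 14630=5.45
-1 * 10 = -10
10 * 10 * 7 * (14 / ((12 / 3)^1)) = 2450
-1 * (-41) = 41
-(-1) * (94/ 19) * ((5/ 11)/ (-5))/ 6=-47/ 627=-0.07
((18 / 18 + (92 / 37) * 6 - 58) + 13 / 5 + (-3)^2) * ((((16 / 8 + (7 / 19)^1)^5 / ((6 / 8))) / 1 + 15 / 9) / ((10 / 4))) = -1231.82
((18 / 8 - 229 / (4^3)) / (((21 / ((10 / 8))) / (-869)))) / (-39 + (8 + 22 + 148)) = 369325 / 747264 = 0.49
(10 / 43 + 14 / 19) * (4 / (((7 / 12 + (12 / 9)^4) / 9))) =9237888 / 991021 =9.32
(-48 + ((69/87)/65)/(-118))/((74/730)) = -779396399/1645982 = -473.51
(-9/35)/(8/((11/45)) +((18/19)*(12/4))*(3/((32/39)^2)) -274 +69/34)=16372224/14426213935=0.00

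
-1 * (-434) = 434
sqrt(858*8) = 4*sqrt(429) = 82.85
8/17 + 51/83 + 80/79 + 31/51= 904754/334407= 2.71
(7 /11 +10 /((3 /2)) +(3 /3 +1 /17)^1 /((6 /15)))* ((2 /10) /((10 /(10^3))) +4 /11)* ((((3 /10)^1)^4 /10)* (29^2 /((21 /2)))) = 84500316 /6428125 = 13.15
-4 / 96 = -0.04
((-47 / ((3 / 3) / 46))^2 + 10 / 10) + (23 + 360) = 4674628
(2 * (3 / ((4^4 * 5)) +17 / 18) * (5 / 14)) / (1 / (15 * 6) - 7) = -54535 / 563584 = -0.10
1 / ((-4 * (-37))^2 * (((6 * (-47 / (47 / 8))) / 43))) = -43 / 1051392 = -0.00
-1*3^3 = -27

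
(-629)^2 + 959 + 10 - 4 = 396606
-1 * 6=-6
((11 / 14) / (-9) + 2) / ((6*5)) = 0.06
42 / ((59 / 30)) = 1260 / 59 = 21.36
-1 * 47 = -47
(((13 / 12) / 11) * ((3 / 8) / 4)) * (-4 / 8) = -13 / 2816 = -0.00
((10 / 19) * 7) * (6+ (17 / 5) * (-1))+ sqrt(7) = sqrt(7)+ 182 / 19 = 12.22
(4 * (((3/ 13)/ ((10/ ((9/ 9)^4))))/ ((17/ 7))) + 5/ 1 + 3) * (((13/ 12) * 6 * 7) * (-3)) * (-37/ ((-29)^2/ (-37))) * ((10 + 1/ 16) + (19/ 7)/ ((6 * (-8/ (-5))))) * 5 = -5283284501/ 57188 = -92384.50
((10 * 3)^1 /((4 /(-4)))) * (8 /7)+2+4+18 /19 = -3636 /133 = -27.34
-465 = -465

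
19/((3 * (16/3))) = 19/16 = 1.19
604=604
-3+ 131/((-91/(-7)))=92/13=7.08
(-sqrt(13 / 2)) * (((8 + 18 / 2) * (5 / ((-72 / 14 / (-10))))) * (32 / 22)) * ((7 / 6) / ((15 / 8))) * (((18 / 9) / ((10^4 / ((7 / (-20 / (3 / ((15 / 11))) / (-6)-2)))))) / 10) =0.11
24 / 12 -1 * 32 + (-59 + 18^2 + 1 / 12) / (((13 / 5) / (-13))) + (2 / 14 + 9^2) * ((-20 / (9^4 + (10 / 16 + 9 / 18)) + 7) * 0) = -16265 / 12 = -1355.42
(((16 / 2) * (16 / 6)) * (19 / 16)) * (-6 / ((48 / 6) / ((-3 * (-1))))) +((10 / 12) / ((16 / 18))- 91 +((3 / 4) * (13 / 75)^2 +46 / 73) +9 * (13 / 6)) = -277932527 / 2190000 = -126.91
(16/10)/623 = 8/3115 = 0.00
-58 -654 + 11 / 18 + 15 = -12535 / 18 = -696.39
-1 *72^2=-5184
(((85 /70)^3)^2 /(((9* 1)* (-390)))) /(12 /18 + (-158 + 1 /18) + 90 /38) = 458613811 /77786921110080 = 0.00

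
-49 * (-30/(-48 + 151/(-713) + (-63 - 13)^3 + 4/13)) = -13625430/4069312567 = -0.00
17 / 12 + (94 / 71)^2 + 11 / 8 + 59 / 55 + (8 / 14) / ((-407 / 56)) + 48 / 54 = 4747387891 / 738607320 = 6.43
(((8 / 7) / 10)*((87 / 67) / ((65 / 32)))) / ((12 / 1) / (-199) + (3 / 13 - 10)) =-2216064 / 298155025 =-0.01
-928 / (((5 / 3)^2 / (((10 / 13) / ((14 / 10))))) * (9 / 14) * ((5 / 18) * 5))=-66816 / 325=-205.59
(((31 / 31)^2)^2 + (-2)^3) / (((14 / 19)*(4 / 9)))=-171 / 8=-21.38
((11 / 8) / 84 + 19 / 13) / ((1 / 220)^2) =39055775 / 546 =71530.72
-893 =-893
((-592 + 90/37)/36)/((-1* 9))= 10907/5994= 1.82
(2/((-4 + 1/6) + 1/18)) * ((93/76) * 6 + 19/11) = -2007/418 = -4.80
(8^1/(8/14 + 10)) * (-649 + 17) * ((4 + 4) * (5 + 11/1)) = -2265088/37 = -61218.59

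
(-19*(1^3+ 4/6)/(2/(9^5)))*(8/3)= -2493180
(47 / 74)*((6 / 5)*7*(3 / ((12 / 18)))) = 8883 / 370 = 24.01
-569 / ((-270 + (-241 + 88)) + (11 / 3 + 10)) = 1.39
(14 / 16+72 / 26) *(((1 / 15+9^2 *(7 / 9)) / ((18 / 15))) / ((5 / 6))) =179267 / 780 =229.83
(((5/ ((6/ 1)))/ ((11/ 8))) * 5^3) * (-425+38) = -322500/ 11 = -29318.18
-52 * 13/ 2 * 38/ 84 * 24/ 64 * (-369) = 1184859/ 56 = 21158.20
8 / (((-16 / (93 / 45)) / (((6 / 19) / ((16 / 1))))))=-31 / 1520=-0.02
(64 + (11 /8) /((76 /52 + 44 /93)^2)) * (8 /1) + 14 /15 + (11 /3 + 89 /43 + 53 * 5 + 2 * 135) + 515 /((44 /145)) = 142521009831421 /51754912660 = 2753.77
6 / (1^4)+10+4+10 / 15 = 62 / 3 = 20.67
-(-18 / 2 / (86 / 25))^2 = -50625 / 7396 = -6.84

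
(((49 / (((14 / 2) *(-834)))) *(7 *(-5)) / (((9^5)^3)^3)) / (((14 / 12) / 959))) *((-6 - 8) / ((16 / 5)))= -1174775 / 9705495487713536217591233997178120802126091288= -0.00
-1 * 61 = -61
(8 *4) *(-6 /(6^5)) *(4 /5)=-8 /405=-0.02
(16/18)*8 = 64/9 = 7.11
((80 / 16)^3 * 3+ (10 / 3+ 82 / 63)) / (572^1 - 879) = -23917 / 19341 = -1.24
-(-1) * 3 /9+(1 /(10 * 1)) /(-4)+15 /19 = 2503 /2280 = 1.10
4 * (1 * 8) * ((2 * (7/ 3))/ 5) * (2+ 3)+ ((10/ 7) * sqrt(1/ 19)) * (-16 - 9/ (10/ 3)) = 448/ 3 - 187 * sqrt(19)/ 133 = 143.20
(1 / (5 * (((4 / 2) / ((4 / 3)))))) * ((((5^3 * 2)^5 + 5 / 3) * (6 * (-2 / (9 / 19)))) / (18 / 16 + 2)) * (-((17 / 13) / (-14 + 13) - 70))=-73387500000125248 / 975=-75269230769359.23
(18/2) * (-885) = -7965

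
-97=-97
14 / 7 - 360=-358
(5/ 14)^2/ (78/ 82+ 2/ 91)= 13325/ 101668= 0.13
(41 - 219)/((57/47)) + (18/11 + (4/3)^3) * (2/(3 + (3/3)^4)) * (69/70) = -544727/3762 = -144.80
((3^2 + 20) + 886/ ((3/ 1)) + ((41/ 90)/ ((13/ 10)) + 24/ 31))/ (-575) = -1180436/ 2085525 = -0.57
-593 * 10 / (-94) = 2965 / 47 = 63.09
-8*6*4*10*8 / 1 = -15360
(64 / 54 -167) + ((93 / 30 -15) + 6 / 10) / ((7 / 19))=-371359 / 1890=-196.49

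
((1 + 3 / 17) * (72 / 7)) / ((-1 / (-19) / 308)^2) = 7044871680 / 17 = 414404216.47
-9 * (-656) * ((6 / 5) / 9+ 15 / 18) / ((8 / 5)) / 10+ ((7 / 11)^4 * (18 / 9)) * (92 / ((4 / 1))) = 364.24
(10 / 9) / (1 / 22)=220 / 9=24.44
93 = 93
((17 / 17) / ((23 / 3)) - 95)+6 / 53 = -115508 / 1219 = -94.76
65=65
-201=-201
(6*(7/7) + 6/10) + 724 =3653/5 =730.60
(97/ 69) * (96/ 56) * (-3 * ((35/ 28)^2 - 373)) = 247059/ 92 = 2685.42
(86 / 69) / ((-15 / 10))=-172 / 207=-0.83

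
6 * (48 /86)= 144 /43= 3.35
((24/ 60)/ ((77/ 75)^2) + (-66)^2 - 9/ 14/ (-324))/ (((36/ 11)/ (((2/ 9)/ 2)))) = 1859686975/ 12573792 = 147.90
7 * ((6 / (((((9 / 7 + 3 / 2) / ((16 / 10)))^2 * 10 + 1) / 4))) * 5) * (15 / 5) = 15805440 / 196397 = 80.48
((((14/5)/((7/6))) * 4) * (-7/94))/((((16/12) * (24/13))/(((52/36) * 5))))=-1183/564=-2.10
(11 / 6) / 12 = 11 / 72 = 0.15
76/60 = 19/15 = 1.27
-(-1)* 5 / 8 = 5 / 8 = 0.62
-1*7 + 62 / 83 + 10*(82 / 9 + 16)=182909 / 747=244.86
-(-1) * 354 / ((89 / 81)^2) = 2322594 / 7921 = 293.22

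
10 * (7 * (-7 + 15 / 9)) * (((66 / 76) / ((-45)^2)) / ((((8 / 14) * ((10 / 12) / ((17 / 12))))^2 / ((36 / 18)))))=-1090397 / 384750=-2.83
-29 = -29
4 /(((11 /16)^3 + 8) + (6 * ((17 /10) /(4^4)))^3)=8388608000 /17458820651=0.48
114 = 114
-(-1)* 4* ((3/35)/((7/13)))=156/245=0.64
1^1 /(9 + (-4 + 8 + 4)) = 1 /17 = 0.06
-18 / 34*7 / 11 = -63 / 187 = -0.34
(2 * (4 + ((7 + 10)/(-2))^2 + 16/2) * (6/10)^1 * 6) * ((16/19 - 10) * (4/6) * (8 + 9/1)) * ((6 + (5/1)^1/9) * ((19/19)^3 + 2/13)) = -117627828/247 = -476226.02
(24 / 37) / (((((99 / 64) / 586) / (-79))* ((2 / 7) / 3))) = -82958848 / 407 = -203830.09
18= 18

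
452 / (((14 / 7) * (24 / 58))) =3277 / 6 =546.17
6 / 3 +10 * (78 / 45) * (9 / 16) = 47 / 4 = 11.75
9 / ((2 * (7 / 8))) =36 / 7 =5.14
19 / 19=1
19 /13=1.46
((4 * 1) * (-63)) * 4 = -1008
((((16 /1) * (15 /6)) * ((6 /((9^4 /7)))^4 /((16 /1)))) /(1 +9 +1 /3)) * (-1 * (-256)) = 24586240 /236393522034597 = 0.00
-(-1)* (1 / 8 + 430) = 3441 / 8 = 430.12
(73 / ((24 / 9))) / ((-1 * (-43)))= 219 / 344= 0.64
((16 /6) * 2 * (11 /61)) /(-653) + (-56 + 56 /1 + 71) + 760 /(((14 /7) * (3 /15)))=1971.00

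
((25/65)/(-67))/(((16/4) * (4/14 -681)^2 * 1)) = -49/15821000780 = -0.00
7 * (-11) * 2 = -154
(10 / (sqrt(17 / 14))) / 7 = 1.30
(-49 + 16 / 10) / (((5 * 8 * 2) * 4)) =-237 / 1600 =-0.15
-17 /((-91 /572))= 748 /7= 106.86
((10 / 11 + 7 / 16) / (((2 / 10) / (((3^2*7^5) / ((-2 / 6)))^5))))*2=-22802799651449275281338483519565 / 88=-259122723311923582742482800000.00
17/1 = 17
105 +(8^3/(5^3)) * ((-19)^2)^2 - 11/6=400423487/750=533897.98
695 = 695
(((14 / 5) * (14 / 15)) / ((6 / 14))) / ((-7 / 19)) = -3724 / 225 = -16.55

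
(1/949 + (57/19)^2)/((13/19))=162298/12337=13.16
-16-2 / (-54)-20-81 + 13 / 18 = -6277 / 54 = -116.24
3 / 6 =1 / 2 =0.50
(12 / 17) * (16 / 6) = 32 / 17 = 1.88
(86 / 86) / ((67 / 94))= 94 / 67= 1.40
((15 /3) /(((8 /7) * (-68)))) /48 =-35 /26112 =-0.00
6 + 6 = 12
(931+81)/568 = 1.78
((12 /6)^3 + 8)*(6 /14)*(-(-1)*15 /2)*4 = 1440 /7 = 205.71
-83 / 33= -2.52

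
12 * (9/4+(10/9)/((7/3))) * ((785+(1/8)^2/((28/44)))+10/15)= 241816901/9408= 25703.33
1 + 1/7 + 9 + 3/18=433/42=10.31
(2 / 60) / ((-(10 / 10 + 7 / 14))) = -0.02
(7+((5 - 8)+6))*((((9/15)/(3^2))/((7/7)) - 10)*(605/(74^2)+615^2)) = -308602945045/8214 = -37570360.97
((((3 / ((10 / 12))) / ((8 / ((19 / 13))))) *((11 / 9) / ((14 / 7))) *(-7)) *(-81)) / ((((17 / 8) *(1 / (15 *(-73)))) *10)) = -25952157 / 2210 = -11743.06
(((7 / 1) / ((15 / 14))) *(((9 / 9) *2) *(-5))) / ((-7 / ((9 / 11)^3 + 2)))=94948 / 3993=23.78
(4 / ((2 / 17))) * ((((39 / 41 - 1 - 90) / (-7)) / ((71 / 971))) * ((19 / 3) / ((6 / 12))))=65235664 / 861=75767.32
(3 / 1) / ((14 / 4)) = 6 / 7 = 0.86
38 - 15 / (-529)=20117 / 529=38.03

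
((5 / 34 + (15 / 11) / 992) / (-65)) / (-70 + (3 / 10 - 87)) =27535 / 1889450992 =0.00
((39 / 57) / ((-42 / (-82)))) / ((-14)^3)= -533 / 1094856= -0.00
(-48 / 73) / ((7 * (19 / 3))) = -144 / 9709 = -0.01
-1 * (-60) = 60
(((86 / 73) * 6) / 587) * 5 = 2580 / 42851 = 0.06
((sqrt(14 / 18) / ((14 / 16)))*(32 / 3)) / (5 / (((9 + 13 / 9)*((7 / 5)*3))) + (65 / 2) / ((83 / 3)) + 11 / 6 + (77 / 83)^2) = 165776896*sqrt(7) / 162479271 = 2.70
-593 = -593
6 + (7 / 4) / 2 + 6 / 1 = 103 / 8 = 12.88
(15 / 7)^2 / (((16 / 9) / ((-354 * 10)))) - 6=-1793301 / 196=-9149.49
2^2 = 4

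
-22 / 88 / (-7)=1 / 28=0.04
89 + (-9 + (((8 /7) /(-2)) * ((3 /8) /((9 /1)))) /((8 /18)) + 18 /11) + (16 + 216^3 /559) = 6241462785 /344344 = 18125.66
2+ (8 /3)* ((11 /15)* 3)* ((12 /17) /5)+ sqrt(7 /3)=sqrt(21) /3+ 1202 /425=4.36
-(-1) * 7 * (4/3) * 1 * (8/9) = 224/27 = 8.30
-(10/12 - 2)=7/6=1.17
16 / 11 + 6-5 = 27 / 11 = 2.45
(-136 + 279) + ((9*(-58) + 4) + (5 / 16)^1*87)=-5565 / 16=-347.81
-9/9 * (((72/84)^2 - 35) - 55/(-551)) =922434/26999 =34.17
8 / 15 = 0.53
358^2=128164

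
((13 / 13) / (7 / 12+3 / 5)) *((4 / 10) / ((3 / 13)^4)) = 228488 / 1917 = 119.19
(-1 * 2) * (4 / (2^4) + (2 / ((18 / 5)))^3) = -0.84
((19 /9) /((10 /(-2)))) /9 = -19 /405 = -0.05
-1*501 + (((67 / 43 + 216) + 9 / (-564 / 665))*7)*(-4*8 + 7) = -296817209 / 8084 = -36716.63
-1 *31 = -31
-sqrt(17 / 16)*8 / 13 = -2*sqrt(17) / 13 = -0.63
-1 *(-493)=493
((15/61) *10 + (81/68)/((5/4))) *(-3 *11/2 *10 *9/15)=-1751409/5185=-337.78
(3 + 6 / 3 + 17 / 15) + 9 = 227 / 15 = 15.13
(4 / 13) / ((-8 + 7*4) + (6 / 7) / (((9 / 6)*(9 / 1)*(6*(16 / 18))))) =336 / 21853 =0.02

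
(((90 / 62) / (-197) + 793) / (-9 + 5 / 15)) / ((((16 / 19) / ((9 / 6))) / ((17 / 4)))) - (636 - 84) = -12648469017 / 10162048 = -1244.68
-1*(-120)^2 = -14400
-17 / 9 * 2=-34 / 9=-3.78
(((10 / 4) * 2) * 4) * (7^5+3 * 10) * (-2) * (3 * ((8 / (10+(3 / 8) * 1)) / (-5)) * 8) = 206893056 / 83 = 2492687.42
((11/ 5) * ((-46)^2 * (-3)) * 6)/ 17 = -418968/ 85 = -4929.04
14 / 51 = 0.27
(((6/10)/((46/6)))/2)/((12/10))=3/92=0.03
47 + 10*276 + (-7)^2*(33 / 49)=2840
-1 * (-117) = 117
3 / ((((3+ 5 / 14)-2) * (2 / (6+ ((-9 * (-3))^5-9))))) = 301326984 / 19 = 15859314.95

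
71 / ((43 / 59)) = 4189 / 43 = 97.42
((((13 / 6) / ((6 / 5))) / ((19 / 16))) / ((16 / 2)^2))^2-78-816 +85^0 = -6684722303 / 7485696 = -893.00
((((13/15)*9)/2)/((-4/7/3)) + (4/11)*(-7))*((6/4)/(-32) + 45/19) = -28594167/535040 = -53.44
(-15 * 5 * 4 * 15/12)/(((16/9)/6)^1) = -10125/8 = -1265.62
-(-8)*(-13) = -104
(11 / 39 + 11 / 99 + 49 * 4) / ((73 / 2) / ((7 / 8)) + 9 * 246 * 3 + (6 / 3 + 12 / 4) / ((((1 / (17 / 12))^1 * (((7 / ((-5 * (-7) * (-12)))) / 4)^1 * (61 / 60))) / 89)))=-4905803 / 3550485159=-0.00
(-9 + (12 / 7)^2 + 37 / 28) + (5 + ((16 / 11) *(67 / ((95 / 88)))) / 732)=1306859 / 3407460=0.38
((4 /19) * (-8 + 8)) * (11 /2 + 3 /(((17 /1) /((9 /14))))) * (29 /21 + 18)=0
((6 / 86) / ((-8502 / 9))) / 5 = -0.00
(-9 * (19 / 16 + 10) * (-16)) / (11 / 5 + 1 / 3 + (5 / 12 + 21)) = 32220 / 479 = 67.27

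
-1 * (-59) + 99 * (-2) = -139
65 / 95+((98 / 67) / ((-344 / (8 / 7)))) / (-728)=1947575 / 2846428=0.68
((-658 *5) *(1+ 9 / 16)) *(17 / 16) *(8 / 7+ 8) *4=-199750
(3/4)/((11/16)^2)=192/121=1.59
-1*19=-19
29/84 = 0.35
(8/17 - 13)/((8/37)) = -7881/136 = -57.95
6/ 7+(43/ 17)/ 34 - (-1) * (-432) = -1744103/ 4046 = -431.07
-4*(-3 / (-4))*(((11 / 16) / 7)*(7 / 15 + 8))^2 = -1951609 / 940800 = -2.07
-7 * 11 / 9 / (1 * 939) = -77 / 8451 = -0.01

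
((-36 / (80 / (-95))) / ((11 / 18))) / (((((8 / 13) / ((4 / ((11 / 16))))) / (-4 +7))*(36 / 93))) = 5125.76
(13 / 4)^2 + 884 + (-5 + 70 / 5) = 14457 / 16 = 903.56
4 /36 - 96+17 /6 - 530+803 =3239 /18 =179.94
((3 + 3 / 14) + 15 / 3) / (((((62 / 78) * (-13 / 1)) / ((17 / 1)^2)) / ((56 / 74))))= -199410 / 1147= -173.85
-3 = -3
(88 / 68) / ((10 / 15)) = 33 / 17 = 1.94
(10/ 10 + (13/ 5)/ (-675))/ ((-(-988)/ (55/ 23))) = 18491/ 7669350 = 0.00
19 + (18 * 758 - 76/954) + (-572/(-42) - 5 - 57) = 45458947/3339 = 13614.54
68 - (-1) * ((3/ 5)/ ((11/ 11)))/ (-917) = 311777/ 4585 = 68.00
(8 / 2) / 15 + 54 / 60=7 / 6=1.17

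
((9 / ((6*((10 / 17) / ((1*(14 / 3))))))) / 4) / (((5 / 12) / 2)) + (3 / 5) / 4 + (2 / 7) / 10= 10121 / 700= 14.46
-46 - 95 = -141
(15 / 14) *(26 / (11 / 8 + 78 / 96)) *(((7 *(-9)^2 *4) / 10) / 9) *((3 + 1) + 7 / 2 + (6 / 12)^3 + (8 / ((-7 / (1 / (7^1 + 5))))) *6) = 110916 / 49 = 2263.59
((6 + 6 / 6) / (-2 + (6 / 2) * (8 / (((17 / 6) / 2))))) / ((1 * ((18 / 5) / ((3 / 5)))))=119 / 1524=0.08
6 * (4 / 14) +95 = 677 / 7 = 96.71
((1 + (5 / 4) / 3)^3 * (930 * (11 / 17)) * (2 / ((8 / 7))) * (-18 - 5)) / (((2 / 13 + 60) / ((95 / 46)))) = -250575325 / 105984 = -2364.28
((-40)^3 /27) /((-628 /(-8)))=-128000 /4239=-30.20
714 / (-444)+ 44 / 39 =-1385 / 2886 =-0.48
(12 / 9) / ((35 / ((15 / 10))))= 2 / 35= 0.06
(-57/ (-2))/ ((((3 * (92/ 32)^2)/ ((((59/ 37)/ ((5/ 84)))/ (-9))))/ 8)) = -8035328/ 293595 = -27.37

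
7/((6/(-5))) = -35/6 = -5.83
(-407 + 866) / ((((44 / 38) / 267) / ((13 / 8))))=30270591 / 176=171991.99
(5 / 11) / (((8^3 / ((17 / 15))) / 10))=85 / 8448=0.01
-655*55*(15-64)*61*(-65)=-6999117125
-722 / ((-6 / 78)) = 9386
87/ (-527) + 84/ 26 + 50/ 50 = 27854/ 6851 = 4.07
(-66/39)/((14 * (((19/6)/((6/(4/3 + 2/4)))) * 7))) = -0.02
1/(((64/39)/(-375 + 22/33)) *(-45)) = 14599/2880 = 5.07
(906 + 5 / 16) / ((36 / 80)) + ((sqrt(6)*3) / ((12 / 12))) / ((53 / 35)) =105*sqrt(6) / 53 + 72505 / 36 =2018.88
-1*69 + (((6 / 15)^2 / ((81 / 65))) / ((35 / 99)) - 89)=-248278 / 1575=-157.64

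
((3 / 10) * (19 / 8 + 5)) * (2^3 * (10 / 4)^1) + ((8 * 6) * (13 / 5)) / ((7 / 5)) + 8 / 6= 11317 / 84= 134.73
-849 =-849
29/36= 0.81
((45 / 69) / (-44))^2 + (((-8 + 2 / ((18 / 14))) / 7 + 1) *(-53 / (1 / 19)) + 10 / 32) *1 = -2568194015 / 32260536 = -79.61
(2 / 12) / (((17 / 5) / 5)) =25 / 102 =0.25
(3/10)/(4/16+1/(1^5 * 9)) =0.83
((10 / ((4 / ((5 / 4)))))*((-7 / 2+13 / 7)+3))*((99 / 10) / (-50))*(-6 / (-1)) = -5643 / 1120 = -5.04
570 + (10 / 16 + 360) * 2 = 1291.25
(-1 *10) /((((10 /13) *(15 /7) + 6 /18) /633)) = -1728090 /541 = -3194.25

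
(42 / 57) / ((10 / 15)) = 21 / 19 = 1.11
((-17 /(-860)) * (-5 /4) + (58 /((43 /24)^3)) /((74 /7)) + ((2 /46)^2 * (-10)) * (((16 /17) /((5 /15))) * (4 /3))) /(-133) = -51886600789 /8042392560848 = -0.01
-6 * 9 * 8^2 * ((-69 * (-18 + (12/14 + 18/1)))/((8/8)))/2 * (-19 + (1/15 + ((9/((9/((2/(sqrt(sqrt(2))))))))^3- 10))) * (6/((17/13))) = -1153211904/85 + 223202304 * 2^(1/4)/119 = -11336663.01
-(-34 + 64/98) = 1634/49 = 33.35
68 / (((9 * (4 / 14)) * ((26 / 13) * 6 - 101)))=-238 / 801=-0.30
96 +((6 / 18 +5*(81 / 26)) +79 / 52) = 17695 / 156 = 113.43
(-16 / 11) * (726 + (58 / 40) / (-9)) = -522604 / 495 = -1055.77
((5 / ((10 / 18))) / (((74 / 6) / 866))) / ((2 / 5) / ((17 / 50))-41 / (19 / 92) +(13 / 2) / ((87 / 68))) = -328528791 / 99954797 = -3.29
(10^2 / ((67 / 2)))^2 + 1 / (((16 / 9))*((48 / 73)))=11223091 / 1149184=9.77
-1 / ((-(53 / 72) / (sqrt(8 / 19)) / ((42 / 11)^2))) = 254016 * sqrt(38) / 121847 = 12.85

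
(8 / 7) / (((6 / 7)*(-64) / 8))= -1 / 6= -0.17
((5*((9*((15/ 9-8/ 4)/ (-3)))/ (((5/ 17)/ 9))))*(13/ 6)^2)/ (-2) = -2873/ 8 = -359.12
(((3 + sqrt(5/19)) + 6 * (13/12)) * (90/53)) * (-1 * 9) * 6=-46170/53 - 4860 * sqrt(95)/1007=-918.17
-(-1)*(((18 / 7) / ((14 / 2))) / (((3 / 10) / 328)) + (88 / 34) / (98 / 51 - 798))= 401.63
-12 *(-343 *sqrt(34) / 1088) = 1029 *sqrt(34) / 272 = 22.06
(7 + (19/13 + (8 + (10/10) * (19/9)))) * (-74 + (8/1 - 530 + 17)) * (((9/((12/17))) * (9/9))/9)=-7129613/468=-15234.22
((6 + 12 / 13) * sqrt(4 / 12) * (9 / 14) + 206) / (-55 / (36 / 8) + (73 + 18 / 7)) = 1215 * sqrt(3) / 51883 + 12978 / 3991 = 3.29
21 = 21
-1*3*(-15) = 45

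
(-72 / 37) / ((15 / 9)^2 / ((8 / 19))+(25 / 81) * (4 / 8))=-46656 / 161875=-0.29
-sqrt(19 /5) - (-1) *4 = 4 - sqrt(95) /5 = 2.05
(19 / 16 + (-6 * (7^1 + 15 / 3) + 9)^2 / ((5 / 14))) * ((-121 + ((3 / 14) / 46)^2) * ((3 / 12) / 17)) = -2624723907241 / 132715520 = -19777.07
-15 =-15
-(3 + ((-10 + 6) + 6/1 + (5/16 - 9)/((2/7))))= 813/32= 25.41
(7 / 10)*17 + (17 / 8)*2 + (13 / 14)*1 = 2391 / 140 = 17.08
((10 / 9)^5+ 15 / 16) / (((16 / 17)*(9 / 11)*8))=464832445 / 1088391168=0.43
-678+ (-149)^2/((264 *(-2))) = -380185/528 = -720.05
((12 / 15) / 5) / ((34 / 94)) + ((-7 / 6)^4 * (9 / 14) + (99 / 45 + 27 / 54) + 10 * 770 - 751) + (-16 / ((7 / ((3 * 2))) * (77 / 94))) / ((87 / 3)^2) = 385796234321101 / 55483797600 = 6953.31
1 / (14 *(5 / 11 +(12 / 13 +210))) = 143 / 423178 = 0.00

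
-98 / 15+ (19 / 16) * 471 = 132667 / 240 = 552.78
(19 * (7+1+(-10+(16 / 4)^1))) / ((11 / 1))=38 / 11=3.45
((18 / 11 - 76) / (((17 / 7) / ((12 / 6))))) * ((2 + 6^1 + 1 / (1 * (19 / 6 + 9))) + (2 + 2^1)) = -10100664 / 13651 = -739.92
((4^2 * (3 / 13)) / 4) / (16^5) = 3 / 3407872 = 0.00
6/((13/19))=114/13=8.77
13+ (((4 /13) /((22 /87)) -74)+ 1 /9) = -76798 /1287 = -59.67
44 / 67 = 0.66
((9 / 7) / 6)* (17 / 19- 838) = -47715 / 266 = -179.38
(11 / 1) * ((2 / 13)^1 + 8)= 89.69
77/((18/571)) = 43967/18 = 2442.61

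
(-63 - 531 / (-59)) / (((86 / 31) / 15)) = -12555 / 43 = -291.98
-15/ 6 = -5/ 2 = -2.50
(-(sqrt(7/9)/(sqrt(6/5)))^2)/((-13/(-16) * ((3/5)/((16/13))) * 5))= -4480/13689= -0.33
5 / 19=0.26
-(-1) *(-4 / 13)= -4 / 13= -0.31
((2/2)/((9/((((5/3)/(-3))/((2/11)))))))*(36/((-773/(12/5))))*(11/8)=121/2319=0.05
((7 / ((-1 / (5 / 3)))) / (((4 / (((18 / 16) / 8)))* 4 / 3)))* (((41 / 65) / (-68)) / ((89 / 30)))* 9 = 348705 / 40282112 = 0.01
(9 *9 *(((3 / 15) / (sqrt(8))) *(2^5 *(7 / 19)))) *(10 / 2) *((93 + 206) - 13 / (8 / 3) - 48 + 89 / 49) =7872633 *sqrt(2) / 133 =83711.16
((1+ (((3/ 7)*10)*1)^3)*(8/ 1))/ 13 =218744/ 4459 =49.06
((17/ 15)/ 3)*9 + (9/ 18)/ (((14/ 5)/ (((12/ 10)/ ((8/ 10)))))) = 1027/ 280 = 3.67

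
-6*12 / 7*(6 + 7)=-936 / 7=-133.71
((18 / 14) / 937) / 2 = 9 / 13118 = 0.00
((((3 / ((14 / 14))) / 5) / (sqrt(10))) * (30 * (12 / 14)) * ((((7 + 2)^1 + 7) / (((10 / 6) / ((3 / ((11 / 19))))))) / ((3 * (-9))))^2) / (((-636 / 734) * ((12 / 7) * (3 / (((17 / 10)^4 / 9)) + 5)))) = -708188590528 * sqrt(10) / 1653604074375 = -1.35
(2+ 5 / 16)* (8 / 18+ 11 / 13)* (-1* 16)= -5587 / 117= -47.75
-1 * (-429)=429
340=340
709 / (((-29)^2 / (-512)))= -363008 / 841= -431.64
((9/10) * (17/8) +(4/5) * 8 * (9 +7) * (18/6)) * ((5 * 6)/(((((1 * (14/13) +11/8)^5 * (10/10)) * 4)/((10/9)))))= 6268043671552/215640781875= 29.07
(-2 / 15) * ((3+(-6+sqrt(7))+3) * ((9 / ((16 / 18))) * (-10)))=27 * sqrt(7) / 2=35.72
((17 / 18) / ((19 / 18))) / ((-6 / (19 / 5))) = -17 / 30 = -0.57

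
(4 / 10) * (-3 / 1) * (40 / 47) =-48 / 47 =-1.02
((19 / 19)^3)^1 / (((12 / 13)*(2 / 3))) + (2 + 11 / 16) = 69 / 16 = 4.31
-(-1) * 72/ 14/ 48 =3/ 28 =0.11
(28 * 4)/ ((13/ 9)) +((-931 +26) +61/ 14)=-149805/ 182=-823.10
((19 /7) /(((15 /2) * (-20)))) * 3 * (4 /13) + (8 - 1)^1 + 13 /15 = 53576 /6825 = 7.85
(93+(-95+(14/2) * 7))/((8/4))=47/2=23.50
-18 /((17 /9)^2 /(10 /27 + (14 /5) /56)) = -6129 /2890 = -2.12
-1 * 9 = -9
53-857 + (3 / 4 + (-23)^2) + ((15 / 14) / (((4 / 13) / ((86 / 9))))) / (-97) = -559346 / 2037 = -274.59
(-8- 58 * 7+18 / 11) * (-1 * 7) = 31752 / 11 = 2886.55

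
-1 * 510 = -510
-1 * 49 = -49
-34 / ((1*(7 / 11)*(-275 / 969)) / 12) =395352 / 175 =2259.15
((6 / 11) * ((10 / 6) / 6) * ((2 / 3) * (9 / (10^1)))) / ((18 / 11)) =1 / 18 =0.06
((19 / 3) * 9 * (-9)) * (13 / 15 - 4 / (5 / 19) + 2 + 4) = 4275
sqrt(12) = 2 * sqrt(3) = 3.46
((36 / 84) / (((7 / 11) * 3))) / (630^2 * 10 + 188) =11 / 194490212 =0.00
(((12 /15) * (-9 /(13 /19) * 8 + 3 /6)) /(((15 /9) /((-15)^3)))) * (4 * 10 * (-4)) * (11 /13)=-3881908800 /169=-22969874.56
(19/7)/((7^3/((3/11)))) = 57/26411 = 0.00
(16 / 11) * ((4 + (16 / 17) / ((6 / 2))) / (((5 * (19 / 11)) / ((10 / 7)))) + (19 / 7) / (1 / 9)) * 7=2728624 / 10659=255.99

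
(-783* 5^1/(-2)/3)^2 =1703025/4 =425756.25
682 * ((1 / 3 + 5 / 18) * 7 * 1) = 26257 / 9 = 2917.44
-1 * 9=-9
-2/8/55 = -1/220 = -0.00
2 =2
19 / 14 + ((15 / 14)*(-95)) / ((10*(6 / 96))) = -323 / 2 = -161.50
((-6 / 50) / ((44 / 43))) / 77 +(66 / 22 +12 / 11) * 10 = 3464871 / 84700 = 40.91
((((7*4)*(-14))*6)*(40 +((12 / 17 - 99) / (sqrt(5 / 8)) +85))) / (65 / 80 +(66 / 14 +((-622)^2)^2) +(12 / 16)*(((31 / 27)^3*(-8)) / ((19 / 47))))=-4104771552000 / 2089792663016140721 +109745172214272*sqrt(10) / 177632376356371961285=-0.00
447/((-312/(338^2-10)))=-8510433/52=-163662.17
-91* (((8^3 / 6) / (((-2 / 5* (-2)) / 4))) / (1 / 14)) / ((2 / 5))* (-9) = 12230400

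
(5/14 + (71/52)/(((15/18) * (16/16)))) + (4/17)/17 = 264232/131495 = 2.01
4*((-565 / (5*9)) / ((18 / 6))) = -452 / 27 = -16.74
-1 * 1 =-1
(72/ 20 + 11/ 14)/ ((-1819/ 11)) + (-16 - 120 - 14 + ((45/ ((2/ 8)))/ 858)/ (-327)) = -297757817099/ 1984692710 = -150.03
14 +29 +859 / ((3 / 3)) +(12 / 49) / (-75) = 1104946 / 1225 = 902.00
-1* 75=-75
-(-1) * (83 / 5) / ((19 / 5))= 83 / 19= 4.37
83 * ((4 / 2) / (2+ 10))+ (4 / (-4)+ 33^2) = 6611 / 6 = 1101.83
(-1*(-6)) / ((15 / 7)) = 14 / 5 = 2.80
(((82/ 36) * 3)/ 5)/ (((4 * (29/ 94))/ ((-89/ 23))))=-171503/ 40020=-4.29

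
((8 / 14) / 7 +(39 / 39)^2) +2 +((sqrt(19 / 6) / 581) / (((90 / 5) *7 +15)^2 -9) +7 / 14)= sqrt(114) / 69273792 +351 / 98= 3.58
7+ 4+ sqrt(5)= sqrt(5)+ 11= 13.24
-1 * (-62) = 62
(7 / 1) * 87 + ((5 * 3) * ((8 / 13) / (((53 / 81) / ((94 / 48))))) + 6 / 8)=1756611 / 2756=637.38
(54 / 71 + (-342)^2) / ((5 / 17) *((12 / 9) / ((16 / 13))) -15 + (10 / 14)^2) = -8253.71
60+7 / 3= 187 / 3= 62.33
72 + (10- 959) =-877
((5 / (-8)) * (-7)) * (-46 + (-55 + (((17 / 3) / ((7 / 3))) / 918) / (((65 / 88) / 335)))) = -1226045 / 2808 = -436.63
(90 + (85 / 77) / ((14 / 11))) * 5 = 44525 / 98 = 454.34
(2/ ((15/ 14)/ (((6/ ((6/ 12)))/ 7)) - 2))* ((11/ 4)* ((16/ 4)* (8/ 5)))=-128/ 5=-25.60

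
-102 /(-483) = 34 /161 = 0.21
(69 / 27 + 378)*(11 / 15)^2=16577 / 81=204.65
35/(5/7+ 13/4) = 980/111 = 8.83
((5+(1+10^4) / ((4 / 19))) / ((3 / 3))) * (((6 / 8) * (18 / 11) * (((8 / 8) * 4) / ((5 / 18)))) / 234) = 5131053 / 1430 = 3588.15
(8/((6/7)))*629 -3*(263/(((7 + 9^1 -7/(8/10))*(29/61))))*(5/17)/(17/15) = 4237262888/729147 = 5811.26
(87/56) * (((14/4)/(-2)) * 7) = -609/32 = -19.03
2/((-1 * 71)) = -2/71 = -0.03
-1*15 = -15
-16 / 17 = -0.94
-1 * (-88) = 88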